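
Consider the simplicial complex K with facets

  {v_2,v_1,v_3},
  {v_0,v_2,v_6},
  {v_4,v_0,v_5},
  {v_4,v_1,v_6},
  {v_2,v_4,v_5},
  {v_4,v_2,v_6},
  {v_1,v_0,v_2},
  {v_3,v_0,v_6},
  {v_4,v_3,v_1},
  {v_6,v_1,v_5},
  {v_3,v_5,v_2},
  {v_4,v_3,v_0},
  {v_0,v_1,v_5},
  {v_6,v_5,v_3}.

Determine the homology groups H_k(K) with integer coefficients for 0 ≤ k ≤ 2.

H_0 ≅ Z,  H_1 ≅ Z^2,  H_2 ≅ Z.

Fix the vertex order v_0 < v_1 < v_2 < v_3 < v_4 < v_5 < v_6 and write every simplex with vertices in increasing order. Then dim K = 2 and the simplices of K are:

  0-simplices (7): [v_0], [v_1], [v_2], [v_3], [v_4], [v_5], [v_6]
  1-simplices (21): (21 of them)
  2-simplices (14): (14 of them)

so the chain groups are C_0 ≅ Z^7, C_1 ≅ Z^21, C_2 ≅ Z^14.

The boundary map ∂_1: C_1 → C_0 sends each edge [p,q] (with p < q) to q − p.
As a 7×21 matrix over Z this has rank 6, with invariant factors (1,1,1,1,1,1).

The boundary map ∂_2: C_2 → C_1 maps a triangle to the signed sum of its edges. For instance
  ∂[v_1,v_4,v_6] = [v_4,v_6] − [v_1,v_6] + [v_1,v_4],
  ∂[v_0,v_1,v_2] = [v_1,v_2] − [v_0,v_2] + [v_0,v_1].
As a 21×14 matrix over Z this has rank 13, with invariant factors (1,1,1,1,1,1,1,1,1,1,1,1,1).

Computing H_k = (kernel of ∂_k) / (image of ∂_{k+1}):

  H_0: rank C_0 − rank ∂_1 = 7 − 6 = 1, and the invariant factors of ∂_1 are all 1, so H_0 ≅ Z.
  H_1: rank ker ∂_1 − rank ∂_2 = (21 − 6) − 13 = 2, and the invariant factors of ∂_2 are all 1, so H_1 ≅ Z^2.
  H_2: rank ker ∂_2 − rank ∂_3 = (14 − 13) − 0 = 1, and there is no ∂_3, so H_2 ≅ Z.

(K is a triangulation of the torus T^2.)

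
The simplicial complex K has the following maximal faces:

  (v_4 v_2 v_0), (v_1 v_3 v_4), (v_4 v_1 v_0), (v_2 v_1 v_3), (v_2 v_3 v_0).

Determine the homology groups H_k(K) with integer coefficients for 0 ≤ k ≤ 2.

H_0 = Z,  H_1 = Z,  H_2 = 0.

Order the vertices as v_0 < v_1 < v_2 < v_3 < v_4. Listing each simplex with vertices in this order, K has dimension 2 with simplices:

  0-simplices (5): [v_0], [v_1], [v_2], [v_3], [v_4]
  1-simplices (10): [v_0,v_1], [v_0,v_2], [v_0,v_3], [v_0,v_4], [v_1,v_2], [v_1,v_3], [v_1,v_4], [v_2,v_3], [v_2,v_4], [v_3,v_4]
  2-simplices (5): [v_0,v_1,v_4], [v_0,v_2,v_3], [v_0,v_2,v_4], [v_1,v_2,v_3], [v_1,v_3,v_4]

Hence C_0 ≅ Z^5, C_1 ≅ Z^10, C_2 ≅ Z^5.

The boundary map ∂_1: C_1 → C_0 is given by ∂[p,q] = [q] − [p]. For instance
  ∂[v_1,v_2] = [v_2] − [v_1].
The resulting 5×10 matrix has rank 4, and its Smith normal form has invariant factors (1,1,1,1).

Boundary ∂_2: C_2 → C_1 maps a triangle to the signed sum of its edges. For instance
  ∂[v_0,v_2,v_3] = [v_2,v_3] − [v_0,v_3] + [v_0,v_2],
  ∂[v_0,v_1,v_4] = [v_1,v_4] − [v_0,v_4] + [v_0,v_1].
As a 10×5 matrix over Z this has rank 5, with invariant factors (1,1,1,1,1).

From H_k ≅ ker(∂_k) / im(∂_{k+1}) we obtain:

  H_0: rank C_0 − rank ∂_1 = 5 − 4 = 1, and the invariant factors of ∂_1 are all 1, so H_0 = Z.
  H_1: rank ker ∂_1 − rank ∂_2 = (10 − 4) − 5 = 1, and the invariant factors of ∂_2 are all 1, so H_1 = Z.
  H_2: rank ker ∂_2 − rank ∂_3 = (5 − 5) − 0 = 0, and there is no ∂_3, so H_2 = 0.

(K is a triangulation of the Möbius band.)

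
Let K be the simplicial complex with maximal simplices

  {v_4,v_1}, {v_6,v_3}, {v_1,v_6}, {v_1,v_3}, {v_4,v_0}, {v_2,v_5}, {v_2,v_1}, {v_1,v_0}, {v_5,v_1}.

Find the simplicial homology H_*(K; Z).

Fix the vertex order v_0 < v_1 < v_2 < v_3 < v_4 < v_5 < v_6 and write every simplex with vertices in increasing order. Then dim K = 1 and the simplices of K are:

  0-simplices (7): [v_0], [v_1], [v_2], [v_3], [v_4], [v_5], [v_6]
  1-simplices (9): [v_0,v_1], [v_0,v_4], [v_1,v_2], [v_1,v_3], [v_1,v_4], [v_1,v_5], [v_1,v_6], [v_2,v_5], [v_3,v_6]

so the chain groups are C_0 ≅ Z^7, C_1 ≅ Z^9.

Boundary ∂_1: C_1 → C_0 sends each edge [p,q] (with p < q) to q − p. For instance
  ∂[v_1,v_6] = [v_6] − [v_1].
The 7×9 boundary matrix has rank 6 and Smith normal form diag(1,1,1,1,1,1).

Computing H_k = (kernel of ∂_k) / (image of ∂_{k+1}):

  H_0: rank C_0 − rank ∂_1 = 7 − 6 = 1, and the invariant factors of ∂_1 are all 1, so H_0 ≅ Z.
  H_1: rank ker ∂_1 − rank ∂_2 = (9 − 6) − 0 = 3, and there is no ∂_2, so H_1 ≅ Z^3.

H_0 ≅ Z,  H_1 ≅ Z^3.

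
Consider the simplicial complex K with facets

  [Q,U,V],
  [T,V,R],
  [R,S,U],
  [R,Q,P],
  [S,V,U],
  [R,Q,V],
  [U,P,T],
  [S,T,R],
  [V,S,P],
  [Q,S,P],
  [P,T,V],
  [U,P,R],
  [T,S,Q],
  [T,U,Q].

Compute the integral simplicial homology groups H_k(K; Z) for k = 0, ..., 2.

We work with the vertex ordering P < Q < R < S < T < U < V. The simplices of K, each written with vertices in increasing order, are:

  0-simplices (7): P, Q, R, S, T, U, V
  1-simplices (21): PQ, PR, PS, PT, PU, PV, QR, QS, QT, QU, QV, RS, RT, RU, RV, ST, SU, SV, TU, TV, UV
  2-simplices (14): PQR, PQS, PRU, PSV, PTU, PTV, QRV, QST, QTU, QUV, RST, RSU, RTV, SUV

Hence C_0 ≅ Z^7, C_1 ≅ Z^21, C_2 ≅ Z^14.

The boundary map ∂_1: C_1 → C_0 sends each edge [p,q] (with p < q) to q − p. For instance
  ∂PS = S − P.
This gives a 7×21 integer matrix of rank 6; reducing to Smith normal form yields diagonal entries (1,1,1,1,1,1).

∂_2: C_2 → C_1 sends each 2-simplex [p,q,r] to [q,r] − [p,r] + [p,q]. For instance
  ∂RTV = TV − RV + RT,
  ∂PSV = SV − PV + PS.
The 21×14 boundary matrix has rank 13 and Smith normal form diag(1,1,1,1,1,1,1,1,1,1,1,1,1).

From H_k ≅ ker(∂_k) / im(∂_{k+1}) we obtain:

  H_0: rank C_0 − rank ∂_1 = 7 − 6 = 1, and the invariant factors of ∂_1 are all 1, so H_0 = Z.
  H_1: rank ker ∂_1 − rank ∂_2 = (21 − 6) − 13 = 2, and the invariant factors of ∂_2 are all 1, so H_1 = Z^2.
  H_2: rank ker ∂_2 − rank ∂_3 = (14 − 13) − 0 = 1, and there is no ∂_3, so H_2 = Z.

As a check, the Euler characteristic is 7 − 21 + 14 = 0, which agrees with 1 − 2 + 1 = 0.

H_0 = Z,  H_1 = Z^2,  H_2 = Z.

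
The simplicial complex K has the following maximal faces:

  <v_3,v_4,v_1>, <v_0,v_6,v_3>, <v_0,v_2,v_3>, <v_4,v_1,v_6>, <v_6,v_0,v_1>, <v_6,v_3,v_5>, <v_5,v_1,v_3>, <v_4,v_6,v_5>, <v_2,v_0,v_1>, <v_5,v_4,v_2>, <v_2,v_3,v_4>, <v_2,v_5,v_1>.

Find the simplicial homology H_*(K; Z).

H_0 = Z,  H_1 = Z/2,  H_2 = 0.

Take the total order v_0 < v_1 < v_2 < v_3 < v_4 < v_5 < v_6 on the vertex set. Then K (dimension 2) consists of the simplices:

  0-simplices (7): [v_0], [v_1], [v_2], [v_3], [v_4], [v_5], [v_6]
  1-simplices (18): (18 of them)
  2-simplices (12): (12 of them)

so the chain groups are C_0 ≅ Z^7, C_1 ≅ Z^18, C_2 ≅ Z^12.

Boundary ∂_1: C_1 → C_0 sends each edge [p,q] (with p < q) to q − p.
This gives a 7×18 integer matrix of rank 6; reducing to Smith normal form yields diagonal entries (1,1,1,1,1,1).

∂_2: C_2 → C_1 acts by ∂[p,q,r] = [q,r] − [p,r] + [p,q]. For instance
  ∂[v_3,v_5,v_6] = [v_5,v_6] − [v_3,v_6] + [v_3,v_5],
  ∂[v_0,v_1,v_6] = [v_1,v_6] − [v_0,v_6] + [v_0,v_1].
This gives a 18×12 integer matrix of rank 12; reducing to Smith normal form yields diagonal entries (1,1,1,1,1,1,1,1,1,1,1,2).

From H_k ≅ ker(∂_k) / im(∂_{k+1}) we obtain:

  H_0: rank C_0 − rank ∂_1 = 7 − 6 = 1, and the invariant factors of ∂_1 are all 1, so H_0 = Z.
  H_1: rank ker ∂_1 − rank ∂_2 = (18 − 6) − 12 = 0, and ∂_2 has invariant factor 2 > 1, so H_1 = Z/2.
  H_2: rank ker ∂_2 − rank ∂_3 = (12 − 12) − 0 = 0, and there is no ∂_3, so H_2 = 0.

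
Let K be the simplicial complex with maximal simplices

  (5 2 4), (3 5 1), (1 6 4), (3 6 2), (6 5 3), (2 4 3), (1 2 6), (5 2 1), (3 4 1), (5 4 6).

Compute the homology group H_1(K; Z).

H_1 ≅ Z/2Z.

K has 6 vertices, 15 edges, 10 triangles.
rank ∂_1 = 5, rank ∂_2 = 10 ⇒ b_1 = 15 − 5 − 10 = 0; ∂_2 has invariant factor(s) [2] giving torsion. So H_1 ≅ Z/2Z.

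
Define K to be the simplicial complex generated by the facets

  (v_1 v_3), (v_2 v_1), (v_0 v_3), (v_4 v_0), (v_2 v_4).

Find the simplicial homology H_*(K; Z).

Fix the vertex order v_0 < v_1 < v_2 < v_3 < v_4 and write every simplex with vertices in increasing order. Then dim K = 1 and the simplices of K are:

  0-simplices (5): [v_0], [v_1], [v_2], [v_3], [v_4]
  1-simplices (5): [v_0,v_3], [v_0,v_4], [v_1,v_2], [v_1,v_3], [v_2,v_4]

so the chain groups are C_0 ≅ Z^5, C_1 ≅ Z^5.

∂_1: C_1 → C_0 is given by ∂[p,q] = [q] − [p]. For instance
  ∂[v_0,v_4] = [v_4] − [v_0].
This gives a 5×5 integer matrix of rank 4; reducing to Smith normal form yields diagonal entries (1,1,1,1).

Computing H_k = (kernel of ∂_k) / (image of ∂_{k+1}):

  H_0: rank C_0 − rank ∂_1 = 5 − 4 = 1, and the invariant factors of ∂_1 are all 1, so H_0 = Z.
  H_1: rank ker ∂_1 − rank ∂_2 = (5 − 4) − 0 = 1, and there is no ∂_2, so H_1 = Z.

H_0 ≅ Z,  H_1 ≅ Z.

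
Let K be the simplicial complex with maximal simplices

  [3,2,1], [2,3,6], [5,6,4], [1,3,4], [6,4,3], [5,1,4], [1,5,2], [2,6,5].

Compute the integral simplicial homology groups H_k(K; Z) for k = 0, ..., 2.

H_0 = Z,  H_1 = 0,  H_2 = Z.

Take the total order 1 < 2 < 3 < 4 < 5 < 6 on the vertex set. Then K (dimension 2) consists of the simplices:

  0-simplices (6): [1], [2], [3], [4], [5], [6]
  1-simplices (12): [1,2], [1,3], [1,4], [1,5], [2,3], [2,5], [2,6], [3,4], [3,6], [4,5], [4,6], [5,6]
  2-simplices (8): [1,2,3], [1,2,5], [1,3,4], [1,4,5], [2,3,6], [2,5,6], [3,4,6], [4,5,6]

giving chain groups C_0 ≅ Z^6, C_1 ≅ Z^12, C_2 ≅ Z^8.

∂_1: C_1 → C_0 maps an edge to its endpoints' difference, ∂[p,q] = q − p.
This gives a 6×12 integer matrix of rank 5; reducing to Smith normal form yields diagonal entries (1,1,1,1,1).

∂_2: C_2 → C_1 sends each 2-simplex [p,q,r] to [q,r] − [p,r] + [p,q]. For instance
  ∂[1,2,5] = [2,5] − [1,5] + [1,2],
  ∂[1,3,4] = [3,4] − [1,4] + [1,3].
As a 12×8 matrix over Z this has rank 7, with invariant factors (1,1,1,1,1,1,1).

Now H_k = ker ∂_k / im ∂_{k+1}, so:

  H_0: rank C_0 − rank ∂_1 = 6 − 5 = 1, and the invariant factors of ∂_1 are all 1, so H_0 = Z.
  H_1: rank ker ∂_1 − rank ∂_2 = (12 − 5) − 7 = 0, and the invariant factors of ∂_2 are all 1, so H_1 = 0.
  H_2: rank ker ∂_2 − rank ∂_3 = (8 − 7) − 0 = 1, and there is no ∂_3, so H_2 = Z.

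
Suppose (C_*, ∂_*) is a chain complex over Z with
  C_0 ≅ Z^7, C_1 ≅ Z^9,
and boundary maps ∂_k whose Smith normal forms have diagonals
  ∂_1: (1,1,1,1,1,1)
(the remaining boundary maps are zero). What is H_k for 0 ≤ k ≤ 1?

H_0: b_0 = 7 − 0 − 6 = 1; torsion from ∂_1 factors > 1: none. So H_0 = Z.
H_1: b_1 = 9 − 6 − 0 = 3; torsion from ∂_2 factors > 1: none. So H_1 = Z^3.

H_0 = Z,  H_1 = Z^3.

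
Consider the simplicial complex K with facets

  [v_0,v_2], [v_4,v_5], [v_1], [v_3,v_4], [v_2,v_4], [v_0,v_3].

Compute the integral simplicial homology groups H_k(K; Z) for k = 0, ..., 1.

H_0 ≅ Z^2,  H_1 ≅ Z.

Order the vertices as v_0 < v_1 < v_2 < v_3 < v_4 < v_5. Listing each simplex with vertices in this order, K has dimension 1 with simplices:

  0-simplices (6): [v_0], [v_1], [v_2], [v_3], [v_4], [v_5]
  1-simplices (5): [v_0,v_2], [v_0,v_3], [v_2,v_4], [v_3,v_4], [v_4,v_5]

so the chain groups are C_0 ≅ Z^6, C_1 ≅ Z^5.

Boundary ∂_1: C_1 → C_0 maps an edge to its endpoints' difference, ∂[p,q] = q − p. For instance
  ∂[v_2,v_4] = [v_4] − [v_2].
The resulting 6×5 matrix has rank 4, and its Smith normal form has invariant factors (1,1,1,1).

Reading off H_k = ker ∂_k / im ∂_{k+1}:

  H_0: rank C_0 − rank ∂_1 = 6 − 4 = 2, and the invariant factors of ∂_1 are all 1, so H_0 ≅ Z^2.
  H_1: rank ker ∂_1 − rank ∂_2 = (5 − 4) − 0 = 1, and there is no ∂_2, so H_1 ≅ Z.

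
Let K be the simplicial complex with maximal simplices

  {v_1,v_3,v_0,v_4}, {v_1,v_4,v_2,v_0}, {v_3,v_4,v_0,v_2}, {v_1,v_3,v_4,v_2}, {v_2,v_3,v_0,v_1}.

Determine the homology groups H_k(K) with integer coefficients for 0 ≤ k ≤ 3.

H_0 ≅ Z,  H_1 = 0,  H_2 = 0,  H_3 ≅ Z.

We work with the vertex ordering v_0 < v_1 < v_2 < v_3 < v_4. The simplices of K, each written with vertices in increasing order, are:

  0-simplices (5): [v_0], [v_1], [v_2], [v_3], [v_4]
  1-simplices (10): [v_0,v_1], [v_0,v_2], [v_0,v_3], [v_0,v_4], [v_1,v_2], [v_1,v_3], [v_1,v_4], [v_2,v_3], [v_2,v_4], [v_3,v_4]
  2-simplices (10): [v_0,v_1,v_2], [v_0,v_1,v_3], [v_0,v_1,v_4], [v_0,v_2,v_3], [v_0,v_2,v_4], [v_0,v_3,v_4], [v_1,v_2,v_3], [v_1,v_2,v_4], [v_1,v_3,v_4], [v_2,v_3,v_4]
  3-simplices (5): [v_0,v_1,v_2,v_3], [v_0,v_1,v_2,v_4], [v_0,v_1,v_3,v_4], [v_0,v_2,v_3,v_4], [v_1,v_2,v_3,v_4]

Hence C_0 ≅ Z^5, C_1 ≅ Z^10, C_2 ≅ Z^10, C_3 ≅ Z^5.

Boundary ∂_1: C_1 → C_0 is given by ∂[p,q] = [q] − [p]. For instance
  ∂[v_2,v_4] = [v_4] − [v_2].
As a 5×10 matrix over Z this has rank 4, with invariant factors (1,1,1,1).

The boundary map ∂_2: C_2 → C_1 acts by ∂[p,q,r] = [q,r] − [p,r] + [p,q]. For instance
  ∂[v_0,v_2,v_3] = [v_2,v_3] − [v_0,v_3] + [v_0,v_2],
  ∂[v_0,v_1,v_3] = [v_1,v_3] − [v_0,v_3] + [v_0,v_1].
The resulting 10×10 matrix has rank 6, and its Smith normal form has invariant factors (1,1,1,1,1,1).

∂_3: C_3 → C_2 sends each 3-simplex σ to the alternating sum Σ_i (−1)^i (σ with its i-th vertex removed). For instance
  ∂[v_1,v_2,v_3,v_4] = [v_2,v_3,v_4] − [v_1,v_3,v_4] + [v_1,v_2,v_4] − [v_1,v_2,v_3],
  ∂[v_0,v_1,v_3,v_4] = [v_1,v_3,v_4] − [v_0,v_3,v_4] + [v_0,v_1,v_4] − [v_0,v_1,v_3].
The resulting 10×5 matrix has rank 4, and its Smith normal form has invariant factors (1,1,1,1).

Computing H_k = (kernel of ∂_k) / (image of ∂_{k+1}):

  H_0: rank C_0 − rank ∂_1 = 5 − 4 = 1, and the invariant factors of ∂_1 are all 1, so H_0 ≅ Z.
  H_1: rank ker ∂_1 − rank ∂_2 = (10 − 4) − 6 = 0, and the invariant factors of ∂_2 are all 1, so H_1 ≅ 0.
  H_2: rank ker ∂_2 − rank ∂_3 = (10 − 6) − 4 = 0, and the invariant factors of ∂_3 are all 1, so H_2 ≅ 0.
  H_3: rank ker ∂_3 − rank ∂_4 = (5 − 4) − 0 = 1, and there is no ∂_4, so H_3 ≅ Z.

As a check, the Euler characteristic is 5 − 10 + 10 − 5 = 0, which agrees with 1 − 0 + 0 − 1 = 0.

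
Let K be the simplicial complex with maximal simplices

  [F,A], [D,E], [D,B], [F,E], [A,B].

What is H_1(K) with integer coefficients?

Take the total order A < B < D < E < F on the vertex set. Then K (dimension 1) consists of the simplices:

  0-simplices (5): A, B, D, E, F
  1-simplices (5): AB, AF, BD, DE, EF

so the chain groups are C_0 ≅ Z^5, C_1 ≅ Z^5.

Boundary ∂_1: C_1 → C_0 is given by ∂[p,q] = [q] − [p]. For instance
  ∂EF = F − E.
The resulting 5×5 matrix has rank 4, and its Smith normal form has invariant factors (1,1,1,1).

Reading off H_k = ker ∂_k / im ∂_{k+1}:

  H_1: rank ker ∂_1 − rank ∂_2 = (5 − 4) − 0 = 1, and there is no ∂_2, so H_1 ≅ Z.

H_1 ≅ Z.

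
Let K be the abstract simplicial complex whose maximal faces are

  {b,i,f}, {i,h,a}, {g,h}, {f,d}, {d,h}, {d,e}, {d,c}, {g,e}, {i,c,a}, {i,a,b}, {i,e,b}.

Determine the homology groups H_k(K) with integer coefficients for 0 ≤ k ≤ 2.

Order the vertices as a < b < c < d < e < f < g < h < i. Listing each simplex with vertices in this order, K has dimension 2 with simplices:

  0-simplices (9): a, b, c, d, e, f, g, h, i
  1-simplices (17): ab, ac, ah, ai, be, bf, bi, cd, ci, de, df, dh, eg, ei, fi, gh, hi
  2-simplices (5): abi, aci, ahi, bei, bfi

giving chain groups C_0 ≅ Z^9, C_1 ≅ Z^17, C_2 ≅ Z^5.

The boundary map ∂_1: C_1 → C_0 is given by ∂[p,q] = [q] − [p].
This gives a 9×17 integer matrix of rank 8; reducing to Smith normal form yields diagonal entries (1,1,1,1,1,1,1,1).

Boundary ∂_2: C_2 → C_1 maps a triangle to the signed sum of its edges. For instance
  ∂abi = bi − ai + ab,
  ∂bfi = fi − bi + bf.
The 17×5 boundary matrix has rank 5 and Smith normal form diag(1,1,1,1,1).

Computing H_k = (kernel of ∂_k) / (image of ∂_{k+1}):

  H_0: rank C_0 − rank ∂_1 = 9 − 8 = 1, and the invariant factors of ∂_1 are all 1, so H_0 ≅ Z.
  H_1: rank ker ∂_1 − rank ∂_2 = (17 − 8) − 5 = 4, and the invariant factors of ∂_2 are all 1, so H_1 ≅ Z^4.
  H_2: rank ker ∂_2 − rank ∂_3 = (5 − 5) − 0 = 0, and there is no ∂_3, so H_2 ≅ 0.

H_0 = Z,  H_1 = Z^4,  H_2 = 0.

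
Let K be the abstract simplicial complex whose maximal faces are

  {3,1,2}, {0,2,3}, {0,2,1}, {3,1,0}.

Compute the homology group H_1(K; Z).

H_1 ≅ 0.

Order the vertices as 0 < 1 < 2 < 3. Listing each simplex with vertices in this order, K has dimension 2 with simplices:

  0-simplices (4): [0], [1], [2], [3]
  1-simplices (6): [0,1], [0,2], [0,3], [1,2], [1,3], [2,3]
  2-simplices (4): [0,1,2], [0,1,3], [0,2,3], [1,2,3]

Hence C_0 ≅ Z^4, C_1 ≅ Z^6, C_2 ≅ Z^4.

The boundary map ∂_1: C_1 → C_0 maps an edge to its endpoints' difference, ∂[p,q] = q − p.
As a 4×6 matrix over Z this has rank 3, with invariant factors (1,1,1).

The boundary map ∂_2: C_2 → C_1 sends each 2-simplex [p,q,r] to [q,r] − [p,r] + [p,q]. For instance
  ∂[0,1,2] = [1,2] − [0,2] + [0,1],
  ∂[1,2,3] = [2,3] − [1,3] + [1,2].
This gives a 6×4 integer matrix of rank 3; reducing to Smith normal form yields diagonal entries (1,1,1).

From H_k ≅ ker(∂_k) / im(∂_{k+1}) we obtain:

  H_1: rank ker ∂_1 − rank ∂_2 = (6 − 3) − 3 = 0, and the invariant factors of ∂_2 are all 1, so H_1 = 0.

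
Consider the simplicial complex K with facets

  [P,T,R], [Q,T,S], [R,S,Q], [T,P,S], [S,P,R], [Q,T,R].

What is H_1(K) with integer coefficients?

Take the total order P < Q < R < S < T on the vertex set. Then K (dimension 2) consists of the simplices:

  0-simplices (5): P, Q, R, S, T
  1-simplices (9): PR, PS, PT, QR, QS, QT, RS, RT, ST
  2-simplices (6): PRS, PRT, PST, QRS, QRT, QST

Hence C_0 ≅ Z^5, C_1 ≅ Z^9, C_2 ≅ Z^6.

∂_1: C_1 → C_0 sends each edge [p,q] (with p < q) to q − p.
The 5×9 boundary matrix has rank 4 and Smith normal form diag(1,1,1,1).

∂_2: C_2 → C_1 acts by ∂[p,q,r] = [q,r] − [p,r] + [p,q]. For instance
  ∂QRT = RT − QT + QR,
  ∂PRT = RT − PT + PR.
The 9×6 boundary matrix has rank 5 and Smith normal form diag(1,1,1,1,1).

Now H_k = ker ∂_k / im ∂_{k+1}, so:

  H_1: rank ker ∂_1 − rank ∂_2 = (9 − 4) − 5 = 0, and the invariant factors of ∂_2 are all 1, so H_1 ≅ 0.

(K is a triangulation of the 2-sphere S^2.)

H_1 = 0.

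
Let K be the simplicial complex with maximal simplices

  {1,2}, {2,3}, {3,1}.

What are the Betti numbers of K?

Order the vertices as 1 < 2 < 3. Listing each simplex with vertices in this order, K has dimension 1 with simplices:

  0-simplices (3): [1], [2], [3]
  1-simplices (3): [1,2], [1,3], [2,3]

Hence C_0 ≅ Z^3, C_1 ≅ Z^3.

Boundary ∂_1: C_1 → C_0 sends each edge [p,q] (with p < q) to q − p.
This gives a 3×3 integer matrix of rank 2; reducing to Smith normal form yields diagonal entries (1,1).

From H_k ≅ ker(∂_k) / im(∂_{k+1}) we obtain:

  H_0: rank C_0 − rank ∂_1 = 3 − 2 = 1, and the invariant factors of ∂_1 are all 1, so H_0 ≅ Z.
  H_1: rank ker ∂_1 − rank ∂_2 = (3 − 2) − 0 = 1, and there is no ∂_2, so H_1 ≅ Z.

(K is a triangulation of the circle S^1.)

Hence the Betti numbers are b_0 = 1, b_1 = 1.

b_0 = 1, b_1 = 1.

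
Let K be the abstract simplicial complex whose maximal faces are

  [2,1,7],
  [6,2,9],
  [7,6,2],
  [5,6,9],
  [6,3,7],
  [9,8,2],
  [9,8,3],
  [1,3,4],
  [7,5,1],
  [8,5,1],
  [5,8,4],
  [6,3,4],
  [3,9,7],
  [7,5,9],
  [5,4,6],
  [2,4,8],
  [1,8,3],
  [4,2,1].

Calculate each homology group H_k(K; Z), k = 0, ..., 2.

Order the vertices as 1 < 2 < 3 < 4 < 5 < 6 < 7 < 8 < 9. Listing each simplex with vertices in this order, K has dimension 2 with simplices:

  0-simplices (9): [1], [2], [3], [4], [5], [6], [7], [8], [9]
  1-simplices (27): (27 of them)
  2-simplices (18): [1,2,4], [1,2,7], [1,3,4], [1,3,8], [1,5,7], [1,5,8], [2,4,8], [2,6,7], [2,6,9], [2,8,9], [3,4,6], [3,6,7], [3,7,9], [3,8,9], [4,5,6], [4,5,8], [5,6,9], [5,7,9]

so the chain groups are C_0 ≅ Z^9, C_1 ≅ Z^27, C_2 ≅ Z^18.

Boundary ∂_1: C_1 → C_0 sends each edge [p,q] (with p < q) to q − p.
The resulting 9×27 matrix has rank 8, and its Smith normal form has invariant factors (1,1,1,1,1,1,1,1).

Boundary ∂_2: C_2 → C_1 acts by ∂[p,q,r] = [q,r] − [p,r] + [p,q]. For instance
  ∂[1,2,7] = [2,7] − [1,7] + [1,2],
  ∂[1,5,8] = [5,8] − [1,8] + [1,5].
As a 27×18 matrix over Z this has rank 18, with invariant factors (1,1,1,1,1,1,1,1,1,1,1,1,1,1,1,1,1,2).

Reading off H_k = ker ∂_k / im ∂_{k+1}:

  H_0: rank C_0 − rank ∂_1 = 9 − 8 = 1, and the invariant factors of ∂_1 are all 1, so H_0 = Z.
  H_1: rank ker ∂_1 − rank ∂_2 = (27 − 8) − 18 = 1, and ∂_2 has invariant factor 2 > 1, so H_1 = Z ⊕ Z/2.
  H_2: rank ker ∂_2 − rank ∂_3 = (18 − 18) − 0 = 0, and there is no ∂_3, so H_2 = 0.

As a check, the Euler characteristic is 9 − 27 + 18 = 0, which agrees with 1 − 1 + 0 = 0.

H_0 = Z,  H_1 = Z ⊕ Z/2,  H_2 = 0.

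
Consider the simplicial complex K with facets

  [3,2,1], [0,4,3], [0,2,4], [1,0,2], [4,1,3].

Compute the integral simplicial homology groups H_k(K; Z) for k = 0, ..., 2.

H_0 = Z,  H_1 = Z,  H_2 = 0.

Fix the vertex order 0 < 1 < 2 < 3 < 4 and write every simplex with vertices in increasing order. Then dim K = 2 and the simplices of K are:

  0-simplices (5): [0], [1], [2], [3], [4]
  1-simplices (10): [0,1], [0,2], [0,3], [0,4], [1,2], [1,3], [1,4], [2,3], [2,4], [3,4]
  2-simplices (5): [0,1,2], [0,2,4], [0,3,4], [1,2,3], [1,3,4]

so the chain groups are C_0 ≅ Z^5, C_1 ≅ Z^10, C_2 ≅ Z^5.

The boundary map ∂_1: C_1 → C_0 maps an edge to its endpoints' difference, ∂[p,q] = q − p. For instance
  ∂[1,4] = [4] − [1].
As a 5×10 matrix over Z this has rank 4, with invariant factors (1,1,1,1).

∂_2: C_2 → C_1 sends each 2-simplex [p,q,r] to [q,r] − [p,r] + [p,q]. For instance
  ∂[0,2,4] = [2,4] − [0,4] + [0,2],
  ∂[0,3,4] = [3,4] − [0,4] + [0,3].
The 10×5 boundary matrix has rank 5 and Smith normal form diag(1,1,1,1,1).

Now H_k = ker ∂_k / im ∂_{k+1}, so:

  H_0: rank C_0 − rank ∂_1 = 5 − 4 = 1, and the invariant factors of ∂_1 are all 1, so H_0 = Z.
  H_1: rank ker ∂_1 − rank ∂_2 = (10 − 4) − 5 = 1, and the invariant factors of ∂_2 are all 1, so H_1 = Z.
  H_2: rank ker ∂_2 − rank ∂_3 = (5 − 5) − 0 = 0, and there is no ∂_3, so H_2 = 0.

As a check, the Euler characteristic is 5 − 10 + 5 = 0, which agrees with 1 − 1 + 0 = 0.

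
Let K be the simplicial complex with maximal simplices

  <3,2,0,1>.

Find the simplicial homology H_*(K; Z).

H_0 ≅ Z,  H_1 = 0,  H_2 = 0,  H_3 = 0.

Take the total order 0 < 1 < 2 < 3 on the vertex set. Then K (dimension 3) consists of the simplices:

  0-simplices (4): [0], [1], [2], [3]
  1-simplices (6): [0,1], [0,2], [0,3], [1,2], [1,3], [2,3]
  2-simplices (4): [0,1,2], [0,1,3], [0,2,3], [1,2,3]
  3-simplices (1): [0,1,2,3]

so the chain groups are C_0 ≅ Z^4, C_1 ≅ Z^6, C_2 ≅ Z^4, C_3 ≅ Z^1.

∂_1: C_1 → C_0 sends each edge [p,q] (with p < q) to q − p.
The resulting 4×6 matrix has rank 3, and its Smith normal form has invariant factors (1,1,1).

∂_2: C_2 → C_1 acts by ∂[p,q,r] = [q,r] − [p,r] + [p,q]. For instance
  ∂[0,1,3] = [1,3] − [0,3] + [0,1],
  ∂[1,2,3] = [2,3] − [1,3] + [1,2].
This gives a 6×4 integer matrix of rank 3; reducing to Smith normal form yields diagonal entries (1,1,1).

∂_3: C_3 → C_2 sends each 3-simplex σ to the alternating sum Σ_i (−1)^i (σ with its i-th vertex removed). For instance
  ∂[0,1,2,3] = [1,2,3] − [0,2,3] + [0,1,3] − [0,1,2].
The resulting 4×1 matrix has rank 1, and its Smith normal form has invariant factors (1).

Reading off H_k = ker ∂_k / im ∂_{k+1}:

  H_0: rank C_0 − rank ∂_1 = 4 − 3 = 1, and the invariant factors of ∂_1 are all 1, so H_0 ≅ Z.
  H_1: rank ker ∂_1 − rank ∂_2 = (6 − 3) − 3 = 0, and the invariant factors of ∂_2 are all 1, so H_1 ≅ 0.
  H_2: rank ker ∂_2 − rank ∂_3 = (4 − 3) − 1 = 0, and the invariant factors of ∂_3 are all 1, so H_2 ≅ 0.
  H_3: rank ker ∂_3 − rank ∂_4 = (1 − 1) − 0 = 0, and there is no ∂_4, so H_3 ≅ 0.

As a check, the Euler characteristic is 4 − 6 + 4 − 1 = 1, which agrees with 1 − 0 + 0 − 0 = 1.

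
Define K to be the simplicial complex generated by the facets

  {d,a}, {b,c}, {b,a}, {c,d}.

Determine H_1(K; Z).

Order the vertices as a < b < c < d. Listing each simplex with vertices in this order, K has dimension 1 with simplices:

  0-simplices (4): a, b, c, d
  1-simplices (4): ab, ad, bc, cd

Hence C_0 ≅ Z^4, C_1 ≅ Z^4.

The boundary map ∂_1: C_1 → C_0 sends each edge [p,q] (with p < q) to q − p. For instance
  ∂ad = d − a.
The 4×4 boundary matrix has rank 3 and Smith normal form diag(1,1,1).

Now H_k = ker ∂_k / im ∂_{k+1}, so:

  H_1: rank ker ∂_1 − rank ∂_2 = (4 − 3) − 0 = 1, and there is no ∂_2, so H_1 ≅ Z.

(K is a triangulation of the circle S^1.)

H_1 = Z.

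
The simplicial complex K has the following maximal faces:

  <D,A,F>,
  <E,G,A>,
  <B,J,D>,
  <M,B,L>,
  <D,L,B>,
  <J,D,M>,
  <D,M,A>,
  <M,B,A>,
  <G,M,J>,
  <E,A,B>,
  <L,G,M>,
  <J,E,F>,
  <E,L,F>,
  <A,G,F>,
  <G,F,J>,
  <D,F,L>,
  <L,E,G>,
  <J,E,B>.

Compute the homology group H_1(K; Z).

H_1 ≅ Z ⊕ Z/2.

We work with the vertex ordering A < B < D < E < F < G < J < L < M. The simplices of K, each written with vertices in increasing order, are:

  0-simplices (9): A, B, D, E, F, G, J, L, M
  1-simplices (27): AB, AD, AE, AF, AG, AM, BD, BE, BJ, BL, BM, DF, DJ, DL, DM, EF, EG, EJ, EL, FG, FJ, FL, GJ, GL, GM, JM, LM
  2-simplices (18): ABE, ABM, ADF, ADM, AEG, AFG, BDJ, BDL, BEJ, BLM, DFL, DJM, EFJ, EFL, EGL, FGJ, GJM, GLM

giving chain groups C_0 ≅ Z^9, C_1 ≅ Z^27, C_2 ≅ Z^18.

Boundary ∂_1: C_1 → C_0 maps an edge to its endpoints' difference, ∂[p,q] = q − p. For instance
  ∂EJ = J − E.
The 9×27 boundary matrix has rank 8 and Smith normal form diag(1,1,1,1,1,1,1,1).

∂_2: C_2 → C_1 sends each 2-simplex [p,q,r] to [q,r] − [p,r] + [p,q]. For instance
  ∂BDJ = DJ − BJ + BD,
  ∂AFG = FG − AG + AF.
As a 27×18 matrix over Z this has rank 18, with invariant factors (1,1,1,1,1,1,1,1,1,1,1,1,1,1,1,1,1,2).

Reading off H_k = ker ∂_k / im ∂_{k+1}:

  H_1: rank ker ∂_1 − rank ∂_2 = (27 − 8) − 18 = 1, and ∂_2 has invariant factor 2 > 1, so H_1 ≅ Z ⊕ Z/2.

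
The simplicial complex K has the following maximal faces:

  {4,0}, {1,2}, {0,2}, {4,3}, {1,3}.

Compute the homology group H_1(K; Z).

Take the total order 0 < 1 < 2 < 3 < 4 on the vertex set. Then K (dimension 1) consists of the simplices:

  0-simplices (5): [0], [1], [2], [3], [4]
  1-simplices (5): [0,2], [0,4], [1,2], [1,3], [3,4]

so the chain groups are C_0 ≅ Z^5, C_1 ≅ Z^5.

Boundary ∂_1: C_1 → C_0 sends each edge [p,q] (with p < q) to q − p. For instance
  ∂[1,3] = [3] − [1].
The resulting 5×5 matrix has rank 4, and its Smith normal form has invariant factors (1,1,1,1).

Reading off H_k = ker ∂_k / im ∂_{k+1}:

  H_1: rank ker ∂_1 − rank ∂_2 = (5 − 4) − 0 = 1, and there is no ∂_2, so H_1 ≅ Z.

H_1 = Z.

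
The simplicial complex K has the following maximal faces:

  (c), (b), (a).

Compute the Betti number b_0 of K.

b_0 = 3.

Take the total order a < b < c on the vertex set. Then K (dimension 0) consists of the simplices:

  0-simplices (3): a, b, c

Hence C_0 ≅ Z^3.

Now H_k = ker ∂_k / im ∂_{k+1}, so:

  H_0: rank C_0 − rank ∂_1 = 3 − 0 = 3, and there is no ∂_1, so H_0 = Z^3.

Hence the Betti numbers are b_0 = 3.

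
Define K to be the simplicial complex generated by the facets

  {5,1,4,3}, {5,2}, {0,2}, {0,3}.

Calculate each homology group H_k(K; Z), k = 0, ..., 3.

Order the vertices as 0 < 1 < 2 < 3 < 4 < 5. Listing each simplex with vertices in this order, K has dimension 3 with simplices:

  0-simplices (6): [0], [1], [2], [3], [4], [5]
  1-simplices (9): [0,2], [0,3], [1,3], [1,4], [1,5], [2,5], [3,4], [3,5], [4,5]
  2-simplices (4): [1,3,4], [1,3,5], [1,4,5], [3,4,5]
  3-simplices (1): [1,3,4,5]

Hence C_0 ≅ Z^6, C_1 ≅ Z^9, C_2 ≅ Z^4, C_3 ≅ Z^1.

Boundary ∂_1: C_1 → C_0 maps an edge to its endpoints' difference, ∂[p,q] = q − p.
This gives a 6×9 integer matrix of rank 5; reducing to Smith normal form yields diagonal entries (1,1,1,1,1).

∂_2: C_2 → C_1 maps a triangle to the signed sum of its edges. For instance
  ∂[3,4,5] = [4,5] − [3,5] + [3,4],
  ∂[1,3,4] = [3,4] − [1,4] + [1,3].
The resulting 9×4 matrix has rank 3, and its Smith normal form has invariant factors (1,1,1).

The boundary map ∂_3: C_3 → C_2 sends each 3-simplex σ to the alternating sum Σ_i (−1)^i (σ with its i-th vertex removed). For instance
  ∂[1,3,4,5] = [3,4,5] − [1,4,5] + [1,3,5] − [1,3,4].
The resulting 4×1 matrix has rank 1, and its Smith normal form has invariant factors (1).

Reading off H_k = ker ∂_k / im ∂_{k+1}:

  H_0: rank C_0 − rank ∂_1 = 6 − 5 = 1, and the invariant factors of ∂_1 are all 1, so H_0 = Z.
  H_1: rank ker ∂_1 − rank ∂_2 = (9 − 5) − 3 = 1, and the invariant factors of ∂_2 are all 1, so H_1 = Z.
  H_2: rank ker ∂_2 − rank ∂_3 = (4 − 3) − 1 = 0, and the invariant factors of ∂_3 are all 1, so H_2 = 0.
  H_3: rank ker ∂_3 − rank ∂_4 = (1 − 1) − 0 = 0, and there is no ∂_4, so H_3 = 0.

H_0 = Z,  H_1 = Z,  H_2 = 0,  H_3 = 0.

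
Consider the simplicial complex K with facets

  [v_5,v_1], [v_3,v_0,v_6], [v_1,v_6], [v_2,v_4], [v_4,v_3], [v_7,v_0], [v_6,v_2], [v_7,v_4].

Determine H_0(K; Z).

H_0 ≅ Z.

Order the vertices as v_0 < v_1 < v_2 < v_3 < v_4 < v_5 < v_6 < v_7. Listing each simplex with vertices in this order, K has dimension 2 with simplices:

  0-simplices (8): [v_0], [v_1], [v_2], [v_3], [v_4], [v_5], [v_6], [v_7]
  1-simplices (10): [v_0,v_3], [v_0,v_6], [v_0,v_7], [v_1,v_5], [v_1,v_6], [v_2,v_4], [v_2,v_6], [v_3,v_4], [v_3,v_6], [v_4,v_7]
  2-simplices (1): [v_0,v_3,v_6]

giving chain groups C_0 ≅ Z^8, C_1 ≅ Z^10, C_2 ≅ Z^1.

Boundary ∂_1: C_1 → C_0 sends each edge [p,q] (with p < q) to q − p.
This gives a 8×10 integer matrix of rank 7; reducing to Smith normal form yields diagonal entries (1,1,1,1,1,1,1).

∂_2: C_2 → C_1 maps a triangle to the signed sum of its edges. For instance
  ∂[v_0,v_3,v_6] = [v_3,v_6] − [v_0,v_6] + [v_0,v_3].
This gives a 10×1 integer matrix of rank 1; reducing to Smith normal form yields diagonal entries (1).

From H_k ≅ ker(∂_k) / im(∂_{k+1}) we obtain:

  H_0: rank C_0 − rank ∂_1 = 8 − 7 = 1, and the invariant factors of ∂_1 are all 1, so H_0 ≅ Z.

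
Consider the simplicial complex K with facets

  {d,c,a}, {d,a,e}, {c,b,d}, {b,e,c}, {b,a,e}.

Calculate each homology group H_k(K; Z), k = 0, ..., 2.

Fix the vertex order a < b < c < d < e and write every simplex with vertices in increasing order. Then dim K = 2 and the simplices of K are:

  0-simplices (5): a, b, c, d, e
  1-simplices (10): ab, ac, ad, ae, bc, bd, be, cd, ce, de
  2-simplices (5): abe, acd, ade, bcd, bce

giving chain groups C_0 ≅ Z^5, C_1 ≅ Z^10, C_2 ≅ Z^5.

∂_1: C_1 → C_0 is given by ∂[p,q] = [q] − [p]. For instance
  ∂bc = c − b.
The resulting 5×10 matrix has rank 4, and its Smith normal form has invariant factors (1,1,1,1).

The boundary map ∂_2: C_2 → C_1 acts by ∂[p,q,r] = [q,r] − [p,r] + [p,q]. For instance
  ∂bce = ce − be + bc,
  ∂bcd = cd − bd + bc.
The resulting 10×5 matrix has rank 5, and its Smith normal form has invariant factors (1,1,1,1,1).

Computing H_k = (kernel of ∂_k) / (image of ∂_{k+1}):

  H_0: rank C_0 − rank ∂_1 = 5 − 4 = 1, and the invariant factors of ∂_1 are all 1, so H_0 = Z.
  H_1: rank ker ∂_1 − rank ∂_2 = (10 − 4) − 5 = 1, and the invariant factors of ∂_2 are all 1, so H_1 = Z.
  H_2: rank ker ∂_2 − rank ∂_3 = (5 − 5) − 0 = 0, and there is no ∂_3, so H_2 = 0.

(K is a triangulation of the Möbius band.)

H_0 = Z,  H_1 = Z,  H_2 = 0.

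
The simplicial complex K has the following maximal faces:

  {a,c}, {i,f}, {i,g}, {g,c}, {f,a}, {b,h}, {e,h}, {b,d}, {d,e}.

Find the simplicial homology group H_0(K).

H_0 = Z^2.

K has 9 vertices, 9 edges.
rank ∂_0 = 0, rank ∂_1 = 7 ⇒ b_0 = 9 − 0 − 7 = 2; all invariant factors of ∂_1 are 1 so no torsion. So H_0 ≅ Z^2.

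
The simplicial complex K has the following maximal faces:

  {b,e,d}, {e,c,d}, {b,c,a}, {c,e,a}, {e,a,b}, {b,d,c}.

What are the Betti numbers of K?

We work with the vertex ordering a < b < c < d < e. The simplices of K, each written with vertices in increasing order, are:

  0-simplices (5): a, b, c, d, e
  1-simplices (9): ab, ac, ae, bc, bd, be, cd, ce, de
  2-simplices (6): abc, abe, ace, bcd, bde, cde

so the chain groups are C_0 ≅ Z^5, C_1 ≅ Z^9, C_2 ≅ Z^6.

The boundary map ∂_1: C_1 → C_0 maps an edge to its endpoints' difference, ∂[p,q] = q − p.
As a 5×9 matrix over Z this has rank 4, with invariant factors (1,1,1,1).

The boundary map ∂_2: C_2 → C_1 sends each 2-simplex [p,q,r] to [q,r] − [p,r] + [p,q]. For instance
  ∂abc = bc − ac + ab,
  ∂ace = ce − ae + ac.
The resulting 9×6 matrix has rank 5, and its Smith normal form has invariant factors (1,1,1,1,1).

From H_k ≅ ker(∂_k) / im(∂_{k+1}) we obtain:

  H_0: rank C_0 − rank ∂_1 = 5 − 4 = 1, and the invariant factors of ∂_1 are all 1, so H_0 ≅ Z.
  H_1: rank ker ∂_1 − rank ∂_2 = (9 − 4) − 5 = 0, and the invariant factors of ∂_2 are all 1, so H_1 ≅ 0.
  H_2: rank ker ∂_2 − rank ∂_3 = (6 − 5) − 0 = 1, and there is no ∂_3, so H_2 ≅ Z.

Hence the Betti numbers are b_0 = 1, b_1 = 0, b_2 = 1.

b_0 = 1, b_1 = 0, b_2 = 1.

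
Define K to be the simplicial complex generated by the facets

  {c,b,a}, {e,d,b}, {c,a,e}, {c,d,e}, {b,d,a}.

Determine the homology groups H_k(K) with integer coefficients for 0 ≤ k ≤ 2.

H_0 = Z,  H_1 = Z,  H_2 = 0.

K has 5 vertices, 10 edges, 5 triangles.
rank ∂_0 = 0, rank ∂_1 = 4 ⇒ b_0 = 5 − 0 − 4 = 1; all invariant factors of ∂_1 are 1 so no torsion. So H_0 = Z.
rank ∂_1 = 4, rank ∂_2 = 5 ⇒ b_1 = 10 − 4 − 5 = 1; all invariant factors of ∂_2 are 1 so no torsion. So H_1 = Z.
rank ∂_2 = 5, rank ∂_3 = 0 ⇒ b_2 = 5 − 5 − 0 = 0. So H_2 = 0.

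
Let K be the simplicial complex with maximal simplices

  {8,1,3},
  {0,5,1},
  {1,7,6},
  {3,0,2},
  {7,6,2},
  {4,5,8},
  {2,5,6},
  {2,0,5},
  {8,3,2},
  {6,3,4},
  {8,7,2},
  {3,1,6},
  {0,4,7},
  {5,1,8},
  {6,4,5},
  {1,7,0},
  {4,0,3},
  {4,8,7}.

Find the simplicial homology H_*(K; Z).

We work with the vertex ordering 0 < 1 < 2 < 3 < 4 < 5 < 6 < 7 < 8. The simplices of K, each written with vertices in increasing order, are:

  0-simplices (9): [0], [1], [2], [3], [4], [5], [6], [7], [8]
  1-simplices (27): (27 of them)
  2-simplices (18): [0,1,5], [0,1,7], [0,2,3], [0,2,5], [0,3,4], [0,4,7], [1,3,6], [1,3,8], [1,5,8], [1,6,7], [2,3,8], [2,5,6], [2,6,7], [2,7,8], [3,4,6], [4,5,6], [4,5,8], [4,7,8]

Hence C_0 ≅ Z^9, C_1 ≅ Z^27, C_2 ≅ Z^18.

Boundary ∂_1: C_1 → C_0 maps an edge to its endpoints' difference, ∂[p,q] = q − p.
This gives a 9×27 integer matrix of rank 8; reducing to Smith normal form yields diagonal entries (1,1,1,1,1,1,1,1).

The boundary map ∂_2: C_2 → C_1 maps a triangle to the signed sum of its edges. For instance
  ∂[0,2,3] = [2,3] − [0,3] + [0,2],
  ∂[1,3,8] = [3,8] − [1,8] + [1,3].
As a 27×18 matrix over Z this has rank 17, with invariant factors (1,1,1,1,1,1,1,1,1,1,1,1,1,1,1,1,1).

Reading off H_k = ker ∂_k / im ∂_{k+1}:

  H_0: rank C_0 − rank ∂_1 = 9 − 8 = 1, and the invariant factors of ∂_1 are all 1, so H_0 ≅ Z.
  H_1: rank ker ∂_1 − rank ∂_2 = (27 − 8) − 17 = 2, and the invariant factors of ∂_2 are all 1, so H_1 ≅ Z^2.
  H_2: rank ker ∂_2 − rank ∂_3 = (18 − 17) − 0 = 1, and there is no ∂_3, so H_2 ≅ Z.

H_0 ≅ Z,  H_1 ≅ Z^2,  H_2 ≅ Z.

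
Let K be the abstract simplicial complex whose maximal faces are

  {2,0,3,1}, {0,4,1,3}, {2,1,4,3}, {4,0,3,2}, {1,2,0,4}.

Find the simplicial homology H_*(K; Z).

Order the vertices as 0 < 1 < 2 < 3 < 4. Listing each simplex with vertices in this order, K has dimension 3 with simplices:

  0-simplices (5): [0], [1], [2], [3], [4]
  1-simplices (10): [0,1], [0,2], [0,3], [0,4], [1,2], [1,3], [1,4], [2,3], [2,4], [3,4]
  2-simplices (10): [0,1,2], [0,1,3], [0,1,4], [0,2,3], [0,2,4], [0,3,4], [1,2,3], [1,2,4], [1,3,4], [2,3,4]
  3-simplices (5): [0,1,2,3], [0,1,2,4], [0,1,3,4], [0,2,3,4], [1,2,3,4]

Hence C_0 ≅ Z^5, C_1 ≅ Z^10, C_2 ≅ Z^10, C_3 ≅ Z^5.

The boundary map ∂_1: C_1 → C_0 is given by ∂[p,q] = [q] − [p]. For instance
  ∂[3,4] = [4] − [3].
As a 5×10 matrix over Z this has rank 4, with invariant factors (1,1,1,1).

Boundary ∂_2: C_2 → C_1 maps a triangle to the signed sum of its edges. For instance
  ∂[2,3,4] = [3,4] − [2,4] + [2,3],
  ∂[0,2,4] = [2,4] − [0,4] + [0,2].
As a 10×10 matrix over Z this has rank 6, with invariant factors (1,1,1,1,1,1).

∂_3: C_3 → C_2 sends each 3-simplex σ to the alternating sum Σ_i (−1)^i (σ with its i-th vertex removed). For instance
  ∂[0,1,2,3] = [1,2,3] − [0,2,3] + [0,1,3] − [0,1,2],
  ∂[0,2,3,4] = [2,3,4] − [0,3,4] + [0,2,4] − [0,2,3].
The 10×5 boundary matrix has rank 4 and Smith normal form diag(1,1,1,1).

Computing H_k = (kernel of ∂_k) / (image of ∂_{k+1}):

  H_0: rank C_0 − rank ∂_1 = 5 − 4 = 1, and the invariant factors of ∂_1 are all 1, so H_0 = Z.
  H_1: rank ker ∂_1 − rank ∂_2 = (10 − 4) − 6 = 0, and the invariant factors of ∂_2 are all 1, so H_1 = 0.
  H_2: rank ker ∂_2 − rank ∂_3 = (10 − 6) − 4 = 0, and the invariant factors of ∂_3 are all 1, so H_2 = 0.
  H_3: rank ker ∂_3 − rank ∂_4 = (5 − 4) − 0 = 1, and there is no ∂_4, so H_3 = Z.

H_0 = Z,  H_1 = 0,  H_2 = 0,  H_3 = Z.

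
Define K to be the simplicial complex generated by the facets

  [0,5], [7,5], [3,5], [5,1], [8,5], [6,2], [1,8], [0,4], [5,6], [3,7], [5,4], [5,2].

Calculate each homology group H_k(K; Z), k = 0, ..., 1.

H_0 ≅ Z,  H_1 ≅ Z^4.

Order the vertices as 0 < 1 < 2 < 3 < 4 < 5 < 6 < 7 < 8. Listing each simplex with vertices in this order, K has dimension 1 with simplices:

  0-simplices (9): [0], [1], [2], [3], [4], [5], [6], [7], [8]
  1-simplices (12): [0,4], [0,5], [1,5], [1,8], [2,5], [2,6], [3,5], [3,7], [4,5], [5,6], [5,7], [5,8]

Hence C_0 ≅ Z^9, C_1 ≅ Z^12.

Boundary ∂_1: C_1 → C_0 maps an edge to its endpoints' difference, ∂[p,q] = q − p. For instance
  ∂[2,6] = [6] − [2].
The resulting 9×12 matrix has rank 8, and its Smith normal form has invariant factors (1,1,1,1,1,1,1,1).

Computing H_k = (kernel of ∂_k) / (image of ∂_{k+1}):

  H_0: rank C_0 − rank ∂_1 = 9 − 8 = 1, and the invariant factors of ∂_1 are all 1, so H_0 ≅ Z.
  H_1: rank ker ∂_1 − rank ∂_2 = (12 − 8) − 0 = 4, and there is no ∂_2, so H_1 ≅ Z^4.

As a check, the Euler characteristic is 9 − 12 = -3, which agrees with 1 − 4 = -3.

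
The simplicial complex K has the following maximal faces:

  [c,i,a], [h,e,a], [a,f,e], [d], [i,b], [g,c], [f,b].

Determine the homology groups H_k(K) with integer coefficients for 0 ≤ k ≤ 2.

We work with the vertex ordering a < b < c < d < e < f < g < h < i. The simplices of K, each written with vertices in increasing order, are:

  0-simplices (9): a, b, c, d, e, f, g, h, i
  1-simplices (11): ac, ae, af, ah, ai, bf, bi, cg, ci, ef, eh
  2-simplices (3): aci, aef, aeh

giving chain groups C_0 ≅ Z^9, C_1 ≅ Z^11, C_2 ≅ Z^3.

Boundary ∂_1: C_1 → C_0 is given by ∂[p,q] = [q] − [p].
The resulting 9×11 matrix has rank 7, and its Smith normal form has invariant factors (1,1,1,1,1,1,1).

Boundary ∂_2: C_2 → C_1 maps a triangle to the signed sum of its edges. For instance
  ∂aci = ci − ai + ac,
  ∂aeh = eh − ah + ae.
As a 11×3 matrix over Z this has rank 3, with invariant factors (1,1,1).

Now H_k = ker ∂_k / im ∂_{k+1}, so:

  H_0: rank C_0 − rank ∂_1 = 9 − 7 = 2, and the invariant factors of ∂_1 are all 1, so H_0 ≅ Z^2.
  H_1: rank ker ∂_1 − rank ∂_2 = (11 − 7) − 3 = 1, and the invariant factors of ∂_2 are all 1, so H_1 ≅ Z.
  H_2: rank ker ∂_2 − rank ∂_3 = (3 − 3) − 0 = 0, and there is no ∂_3, so H_2 ≅ 0.

H_0 = Z^2,  H_1 = Z,  H_2 = 0.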